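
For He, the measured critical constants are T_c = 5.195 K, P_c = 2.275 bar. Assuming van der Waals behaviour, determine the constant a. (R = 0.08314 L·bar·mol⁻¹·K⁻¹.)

a ≈ 0.03459 L²·bar/mol²

From T_c = 8a/(27Rb) and P_c = a/(27b²): a = 27 R² T_c²/(64 P_c).
a = 27×(0.08314)²×(5.195)²/(64×2.275) = 5.0368/145.60 = 0.03459 L²·bar/mol²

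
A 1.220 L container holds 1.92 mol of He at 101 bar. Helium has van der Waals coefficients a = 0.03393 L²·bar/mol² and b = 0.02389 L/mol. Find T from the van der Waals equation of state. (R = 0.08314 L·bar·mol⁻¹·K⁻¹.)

T = (P + a n²/V²)(V − nb)/(nR)
P + a n²/V² = 101 + (0.03393)(1.92)²/(1.220)² = 101.08 bar
V − nb = 1.220 − (1.92)(0.02389) = 1.1741 L
T = (101.08)(1.1741)/((1.92)(0.08314)) = 743.5 K

T ≈ 743.5 K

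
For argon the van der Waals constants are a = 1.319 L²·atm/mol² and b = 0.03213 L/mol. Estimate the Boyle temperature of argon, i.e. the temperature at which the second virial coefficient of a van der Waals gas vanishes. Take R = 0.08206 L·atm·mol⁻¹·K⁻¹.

For a van der Waals gas the second virial coefficient B₂ = b − a/(RT) vanishes at T_B = a/(Rb).
T_B = 1.319/(0.08206×0.03213) = 1.319/0.0026366 = 500.3 K

T_B ≈ 500.3 K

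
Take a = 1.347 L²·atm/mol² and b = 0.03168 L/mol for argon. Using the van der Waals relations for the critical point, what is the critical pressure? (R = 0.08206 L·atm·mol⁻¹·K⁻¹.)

P_c ≈ 49.71 atm

For a van der Waals gas, P_c = a/(27b²).
P_c = 1.347/(27×(0.03168)²) = 1.347/0.027098 = 49.71 atm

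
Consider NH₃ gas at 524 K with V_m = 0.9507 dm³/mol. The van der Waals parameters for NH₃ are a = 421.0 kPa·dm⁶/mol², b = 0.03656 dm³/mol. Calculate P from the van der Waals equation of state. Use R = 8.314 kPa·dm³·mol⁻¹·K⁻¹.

P = RT/(V_m − b) − a/V_m²
RT/(V_m − b) = (8.314)(524)/(0.9507 − 0.03656) = 4356.5/0.91414 = 4765.7 kPa
a/V_m² = 421.0/(0.9507)² = 465.80 kPa
P = 4765.7 − 465.80 = 4300 kPa

P ≈ 4300 kPa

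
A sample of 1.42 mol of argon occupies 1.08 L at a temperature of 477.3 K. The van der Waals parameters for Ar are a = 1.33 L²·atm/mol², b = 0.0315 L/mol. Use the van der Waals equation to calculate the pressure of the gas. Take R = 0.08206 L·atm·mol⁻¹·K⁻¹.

P = nRT/(V − nb) − a n²/V²
nRT/(V − nb) = (1.42)(0.08206)(477.3)/(1.08 − 1.42×0.0315) = 55.617/1.0353 = 53.721 atm
a n²/V² = (1.33)(1.42)²/(1.08)² = 2.2992 atm
P = 53.721 − 2.2992 = 51.42 atm

P ≈ 51.42 atm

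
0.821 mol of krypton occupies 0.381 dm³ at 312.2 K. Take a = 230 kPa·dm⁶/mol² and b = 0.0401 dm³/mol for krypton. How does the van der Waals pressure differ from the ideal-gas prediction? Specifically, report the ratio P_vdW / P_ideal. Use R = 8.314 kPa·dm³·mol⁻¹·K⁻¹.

Ideal: P_ideal = nRT/V = (0.821)(8.314)(312.2)/0.381 = 5593.21 kPa
vdW: P = nRT/(V − nb) − a n²/V² = 2131.01/0.348078 − 155.029/0.145161 = 6122.22 − 1067.98 = 5054.24 kPa
Ratio = 5054.24/5593.21 = 0.9036

P_vdW / P_ideal ≈ 0.9036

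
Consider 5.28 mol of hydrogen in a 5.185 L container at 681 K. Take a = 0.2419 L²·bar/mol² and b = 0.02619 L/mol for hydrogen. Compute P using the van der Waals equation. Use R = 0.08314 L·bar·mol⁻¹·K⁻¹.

P ≈ 58.98 bar

P = nRT/(V − nb) − a n²/V²
nRT/(V − nb) = (5.28)(0.08314)(681)/(5.185 − 5.28×0.02619) = 298.94/5.0467 = 59.235 bar
a n²/V² = (0.2419)(5.28)²/(5.185)² = 0.25085 bar
P = 59.235 − 0.25085 = 58.98 bar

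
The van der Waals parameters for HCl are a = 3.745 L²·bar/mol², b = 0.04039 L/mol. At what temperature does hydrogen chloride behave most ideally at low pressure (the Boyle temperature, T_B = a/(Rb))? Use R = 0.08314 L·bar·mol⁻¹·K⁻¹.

For a van der Waals gas the second virial coefficient B₂ = b − a/(RT) vanishes at T_B = a/(Rb).
T_B = 3.745/(0.08314×0.04039) = 3.745/0.0033580 = 1115 K

T_B ≈ 1115 K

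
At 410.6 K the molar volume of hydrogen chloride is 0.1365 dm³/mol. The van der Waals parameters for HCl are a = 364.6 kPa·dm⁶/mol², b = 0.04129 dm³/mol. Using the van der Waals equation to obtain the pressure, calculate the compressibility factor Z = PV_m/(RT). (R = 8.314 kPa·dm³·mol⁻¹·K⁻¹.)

P = RT/(V_m − b) − a/V_m² = (8.314)(410.6)/(0.1365 − 0.04129) − 364.6/(0.1365)²
  = 3413.7/0.095210 − 19568 = 35854 − 19568 = 16286 kPa
Z = PV_m/(RT) = (16286)(0.1365)/((8.314)(410.6)) = 2223.0/3413.7 = 0.6512

Z ≈ 0.6512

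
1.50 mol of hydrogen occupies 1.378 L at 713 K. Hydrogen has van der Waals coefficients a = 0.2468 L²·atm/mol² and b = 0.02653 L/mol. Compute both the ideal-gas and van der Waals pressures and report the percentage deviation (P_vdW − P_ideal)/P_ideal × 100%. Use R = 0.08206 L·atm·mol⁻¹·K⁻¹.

Ideal: P_ideal = nRT/V = (1.50)(0.08206)(713)/1.378 = 63.6888 atm
vdW: P = nRT/(V − nb) − a n²/V² = 87.7632/1.33821 − 0.555300/1.89888 = 65.5825 − 0.292436 = 65.2901 atm
% deviation = (65.2901 − 63.6888)/63.6888 × 100% = 2.51%

2.51 %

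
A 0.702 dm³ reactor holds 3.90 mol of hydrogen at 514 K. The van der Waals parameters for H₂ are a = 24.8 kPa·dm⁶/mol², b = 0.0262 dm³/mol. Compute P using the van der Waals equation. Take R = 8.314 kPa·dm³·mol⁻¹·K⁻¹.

P = nRT/(V − nb) − a n²/V²
nRT/(V − nb) = (3.90)(8.314)(514)/(0.702 − 3.90×0.0262) = 16666/0.59982 = 27785 kPa
a n²/V² = (24.8)(3.90)²/(0.702)² = 765.43 kPa
P = 27785 − 765.43 = 27020 kPa

P ≈ 27020 kPa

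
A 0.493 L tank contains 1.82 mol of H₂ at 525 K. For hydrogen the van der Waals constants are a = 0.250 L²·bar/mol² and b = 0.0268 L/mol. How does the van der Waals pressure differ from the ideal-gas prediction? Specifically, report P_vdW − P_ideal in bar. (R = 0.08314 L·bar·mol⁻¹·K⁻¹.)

Ideal: P_ideal = nRT/V = (1.82)(0.08314)(525)/0.493 = 161.136 bar
vdW: P = nRT/(V − nb) − a n²/V² = 79.4403/0.444224 − 0.828100/0.243049 = 178.829 − 3.40713 = 175.422 bar
ΔP = 175.422 − 161.136 = 14.29 bar

ΔP ≈ 14.29 bar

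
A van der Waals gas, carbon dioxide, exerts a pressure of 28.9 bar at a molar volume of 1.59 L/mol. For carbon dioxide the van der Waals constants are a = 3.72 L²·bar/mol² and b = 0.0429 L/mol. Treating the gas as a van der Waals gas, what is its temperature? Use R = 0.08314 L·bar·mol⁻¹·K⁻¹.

T ≈ 565.2 K

T = (P + a/V_m²)(V_m − b)/R
P + a/V_m² = 28.9 + 3.72/(1.59)² = 30.371 bar
V_m − b = 1.59 − 0.0429 = 1.5471 L/mol
T = (30.371)(1.5471)/0.08314 = 565.2 K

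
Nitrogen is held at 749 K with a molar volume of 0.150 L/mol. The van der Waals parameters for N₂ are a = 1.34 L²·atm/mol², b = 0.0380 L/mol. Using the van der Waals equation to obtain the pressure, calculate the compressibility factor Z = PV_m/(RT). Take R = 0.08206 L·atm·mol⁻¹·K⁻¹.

P = RT/(V_m − b) − a/V_m² = (0.08206)(749)/(0.150 − 0.0380) − 1.34/(0.150)²
  = 61.463/0.11200 − 59.556 = 548.78 − 59.556 = 489.22 atm
Z = PV_m/(RT) = (489.22)(0.150)/((0.08206)(749)) = 73.383/61.463 = 1.194

Z ≈ 1.194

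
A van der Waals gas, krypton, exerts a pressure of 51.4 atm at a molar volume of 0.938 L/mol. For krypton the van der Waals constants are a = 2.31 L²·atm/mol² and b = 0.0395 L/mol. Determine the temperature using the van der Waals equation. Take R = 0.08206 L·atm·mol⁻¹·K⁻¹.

T ≈ 591.5 K

T = (P + a/V_m²)(V_m − b)/R
P + a/V_m² = 51.4 + 2.31/(0.938)² = 54.025 atm
V_m − b = 0.938 − 0.0395 = 0.89850 L/mol
T = (54.025)(0.89850)/0.08206 = 591.5 K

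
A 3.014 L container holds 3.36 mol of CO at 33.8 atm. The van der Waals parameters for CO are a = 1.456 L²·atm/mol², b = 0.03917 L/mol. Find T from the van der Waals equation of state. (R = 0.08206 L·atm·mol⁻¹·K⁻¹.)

T ≈ 372.3 K

T = (P + a n²/V²)(V − nb)/(nR)
P + a n²/V² = 33.8 + (1.456)(3.36)²/(3.014)² = 35.609 atm
V − nb = 3.014 − (3.36)(0.03917) = 2.8824 L
T = (35.609)(2.8824)/((3.36)(0.08206)) = 372.3 K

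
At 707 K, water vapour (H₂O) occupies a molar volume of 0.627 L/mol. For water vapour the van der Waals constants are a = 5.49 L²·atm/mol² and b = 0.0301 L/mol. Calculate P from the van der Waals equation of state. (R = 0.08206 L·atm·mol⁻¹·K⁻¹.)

P ≈ 83.23 atm

P = RT/(V_m − b) − a/V_m²
RT/(V_m − b) = (0.08206)(707)/(0.627 − 0.0301) = 58.016/0.59690 = 97.196 atm
a/V_m² = 5.49/(0.627)² = 13.965 atm
P = 97.196 − 13.965 = 83.23 atm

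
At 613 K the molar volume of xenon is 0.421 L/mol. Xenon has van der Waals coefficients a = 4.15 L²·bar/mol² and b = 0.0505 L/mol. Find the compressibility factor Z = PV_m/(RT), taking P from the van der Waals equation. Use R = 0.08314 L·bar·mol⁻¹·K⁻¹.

Z ≈ 0.9429

P = RT/(V_m − b) − a/V_m² = (0.08314)(613)/(0.421 − 0.0505) − 4.15/(0.421)²
  = 50.965/0.37050 − 23.414 = 137.56 − 23.414 = 114.15 bar
Z = PV_m/(RT) = (114.15)(0.421)/((0.08314)(613)) = 48.057/50.965 = 0.9429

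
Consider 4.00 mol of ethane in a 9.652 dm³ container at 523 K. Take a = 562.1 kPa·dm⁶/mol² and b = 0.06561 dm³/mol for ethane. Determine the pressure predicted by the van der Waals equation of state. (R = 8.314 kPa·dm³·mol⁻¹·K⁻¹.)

P = nRT/(V − nb) − a n²/V²
nRT/(V − nb) = (4.00)(8.314)(523)/(9.652 − 4.00×0.06561) = 17393/9.3896 = 1852.4 kPa
a n²/V² = (562.1)(4.00)²/(9.652)² = 96.538 kPa
P = 1852.4 − 96.538 = 1756 kPa

P ≈ 1756 kPa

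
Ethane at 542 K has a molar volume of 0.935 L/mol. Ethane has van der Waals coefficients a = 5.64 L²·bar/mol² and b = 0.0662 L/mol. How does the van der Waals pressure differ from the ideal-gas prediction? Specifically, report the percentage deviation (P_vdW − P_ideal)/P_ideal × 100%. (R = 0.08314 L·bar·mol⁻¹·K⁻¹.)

-5.77 %

Ideal: P_ideal = RT/V_m = (0.08314)(542)/0.935 = 48.1945 bar
vdW: P = RT/(V_m − b) − a/V_m² = 45.0619/0.868800 − 5.64/0.874225 = 51.8668 − 6.45143 = 45.4154 bar
% deviation = (45.4154 − 48.1945)/48.1945 × 100% = -5.77%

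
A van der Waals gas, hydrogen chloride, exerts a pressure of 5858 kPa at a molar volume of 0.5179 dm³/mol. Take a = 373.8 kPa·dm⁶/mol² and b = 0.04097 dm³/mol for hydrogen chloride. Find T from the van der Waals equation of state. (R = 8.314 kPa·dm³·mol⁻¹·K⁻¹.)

T = (P + a/V_m²)(V_m − b)/R
P + a/V_m² = 5858 + 373.8/(0.5179)² = 7251.6 kPa
V_m − b = 0.5179 − 0.04097 = 0.47693 dm³/mol
T = (7251.6)(0.47693)/8.314 = 416.0 K

T ≈ 416.0 K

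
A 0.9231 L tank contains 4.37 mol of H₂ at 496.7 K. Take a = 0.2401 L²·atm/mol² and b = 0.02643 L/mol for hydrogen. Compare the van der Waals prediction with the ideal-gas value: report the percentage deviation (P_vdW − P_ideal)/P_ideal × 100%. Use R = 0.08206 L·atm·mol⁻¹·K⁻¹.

11.51 %

Ideal: P_ideal = nRT/V = (4.37)(0.08206)(496.7)/0.9231 = 192.956 atm
vdW: P = nRT/(V − nb) − a n²/V² = 178.118/0.807601 − 4.58517/0.852114 = 220.552 − 5.38093 = 215.171 atm
% deviation = (215.171 − 192.956)/192.956 × 100% = 11.51%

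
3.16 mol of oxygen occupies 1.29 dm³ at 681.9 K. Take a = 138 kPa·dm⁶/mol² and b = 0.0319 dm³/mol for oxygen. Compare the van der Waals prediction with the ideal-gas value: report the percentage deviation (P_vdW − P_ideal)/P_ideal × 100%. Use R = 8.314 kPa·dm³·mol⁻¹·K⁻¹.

Ideal: P_ideal = nRT/V = (3.16)(8.314)(681.9)/1.29 = 13887.6 kPa
vdW: P = nRT/(V − nb) − a n²/V² = 17915.0/1.18920 − 1378.01/1.66410 = 15064.7 − 828.081 = 14236.6 kPa
% deviation = (14236.6 − 13887.6)/13887.6 × 100% = 2.51%

2.51 %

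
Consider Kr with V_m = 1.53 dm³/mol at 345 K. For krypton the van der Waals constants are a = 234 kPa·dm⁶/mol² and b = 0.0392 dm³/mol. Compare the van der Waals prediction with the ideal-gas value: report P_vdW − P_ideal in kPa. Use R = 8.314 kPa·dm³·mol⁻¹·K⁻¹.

Ideal: P_ideal = RT/V_m = (8.314)(345)/1.53 = 1874.73 kPa
vdW: P = RT/(V_m − b) − a/V_m² = 2868.33/1.49080 − 234/2.34090 = 1924.02 − 99.9616 = 1824.06 kPa
ΔP = 1824.06 − 1874.73 = -50.7 kPa

ΔP ≈ -50.7 kPa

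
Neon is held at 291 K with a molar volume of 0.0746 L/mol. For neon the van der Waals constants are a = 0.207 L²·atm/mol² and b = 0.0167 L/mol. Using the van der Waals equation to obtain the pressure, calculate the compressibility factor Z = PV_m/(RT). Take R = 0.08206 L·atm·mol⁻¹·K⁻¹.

P = RT/(V_m − b) − a/V_m² = (0.08206)(291)/(0.0746 − 0.0167) − 0.207/(0.0746)²
  = 23.879/0.057900 − 37.196 = 412.42 − 37.196 = 375.22 atm
Z = PV_m/(RT) = (375.22)(0.0746)/((0.08206)(291)) = 27.991/23.879 = 1.172

Z ≈ 1.172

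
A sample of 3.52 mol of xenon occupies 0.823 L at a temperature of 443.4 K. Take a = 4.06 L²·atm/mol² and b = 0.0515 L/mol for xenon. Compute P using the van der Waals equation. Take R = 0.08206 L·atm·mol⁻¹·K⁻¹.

P = nRT/(V − nb) − a n²/V²
nRT/(V − nb) = (3.52)(0.08206)(443.4)/(0.823 − 3.52×0.0515) = 128.08/0.64172 = 199.59 atm
a n²/V² = (4.06)(3.52)²/(0.823)² = 74.270 atm
P = 199.59 − 74.270 = 125.3 atm

P ≈ 125.3 atm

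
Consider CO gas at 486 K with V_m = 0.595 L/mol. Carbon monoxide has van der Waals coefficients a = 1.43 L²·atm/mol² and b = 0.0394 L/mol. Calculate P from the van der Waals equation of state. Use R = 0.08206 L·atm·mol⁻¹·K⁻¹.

P = RT/(V_m − b) − a/V_m²
RT/(V_m − b) = (0.08206)(486)/(0.595 − 0.0394) = 39.881/0.55560 = 71.780 atm
a/V_m² = 1.43/(0.595)² = 4.0393 atm
P = 71.780 − 4.0393 = 67.74 atm

P ≈ 67.74 atm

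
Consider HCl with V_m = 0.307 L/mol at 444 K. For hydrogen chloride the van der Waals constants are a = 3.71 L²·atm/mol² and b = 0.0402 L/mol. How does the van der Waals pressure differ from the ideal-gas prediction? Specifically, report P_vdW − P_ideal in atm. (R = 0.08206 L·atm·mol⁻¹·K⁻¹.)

Ideal: P_ideal = RT/V_m = (0.08206)(444)/0.307 = 118.680 atm
vdW: P = RT/(V_m − b) − a/V_m² = 36.4346/0.266800 − 3.71/0.0942490 = 136.561 − 39.3638 = 97.197 atm
ΔP = 97.197 − 118.680 = -21.48 atm

ΔP ≈ -21.48 atm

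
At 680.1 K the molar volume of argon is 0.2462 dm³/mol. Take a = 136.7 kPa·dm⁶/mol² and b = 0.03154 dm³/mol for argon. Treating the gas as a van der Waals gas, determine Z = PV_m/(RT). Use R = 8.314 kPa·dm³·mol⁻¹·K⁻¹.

P = RT/(V_m − b) − a/V_m² = (8.314)(680.1)/(0.2462 − 0.03154) − 136.7/(0.2462)²
  = 5654.4/0.21466 − 2255.2 = 26341 − 2255.2 = 24086 kPa
Z = PV_m/(RT) = (24086)(0.2462)/((8.314)(680.1)) = 5930.0/5654.4 = 1.049

Z ≈ 1.049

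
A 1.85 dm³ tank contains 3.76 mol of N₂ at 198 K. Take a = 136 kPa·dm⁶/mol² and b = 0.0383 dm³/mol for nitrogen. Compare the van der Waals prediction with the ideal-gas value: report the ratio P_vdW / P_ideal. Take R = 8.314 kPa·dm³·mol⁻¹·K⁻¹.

P_vdW / P_ideal ≈ 0.9165

Ideal: P_ideal = nRT/V = (3.76)(8.314)(198)/1.85 = 3345.73 kPa
vdW: P = nRT/(V − nb) − a n²/V² = 6189.61/1.70599 − 1922.71/3.42250 = 3628.16 − 561.785 = 3066.38 kPa
Ratio = 3066.38/3345.73 = 0.9165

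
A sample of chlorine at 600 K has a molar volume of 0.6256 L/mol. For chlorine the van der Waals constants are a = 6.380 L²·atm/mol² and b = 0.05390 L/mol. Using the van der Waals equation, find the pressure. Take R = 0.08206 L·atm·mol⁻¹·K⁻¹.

P = RT/(V_m − b) − a/V_m²
RT/(V_m − b) = (0.08206)(600)/(0.6256 − 0.05390) = 49.236/0.57170 = 86.122 atm
a/V_m² = 6.380/(0.6256)² = 16.301 atm
P = 86.122 − 16.301 = 69.82 atm

P ≈ 69.82 atm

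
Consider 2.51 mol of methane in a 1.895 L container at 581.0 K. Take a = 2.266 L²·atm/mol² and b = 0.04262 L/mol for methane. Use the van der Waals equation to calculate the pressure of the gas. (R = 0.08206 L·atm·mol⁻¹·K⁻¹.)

P = nRT/(V − nb) − a n²/V²
nRT/(V − nb) = (2.51)(0.08206)(581.0)/(1.895 − 2.51×0.04262) = 119.67/1.7880 = 66.930 atm
a n²/V² = (2.266)(2.51)²/(1.895)² = 3.9755 atm
P = 66.930 − 3.9755 = 62.95 atm

P ≈ 62.95 atm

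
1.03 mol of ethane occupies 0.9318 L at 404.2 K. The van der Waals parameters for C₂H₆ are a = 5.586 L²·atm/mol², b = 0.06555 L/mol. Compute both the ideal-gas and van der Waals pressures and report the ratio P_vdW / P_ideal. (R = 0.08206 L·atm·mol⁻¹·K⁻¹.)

P_vdW / P_ideal ≈ 0.8920

Ideal: P_ideal = nRT/V = (1.03)(0.08206)(404.2)/0.9318 = 36.6642 atm
vdW: P = nRT/(V − nb) − a n²/V² = 34.1637/0.864284 − 5.92619/0.868251 = 39.5283 − 6.82543 = 32.7029 atm
Ratio = 32.7029/36.6642 = 0.8920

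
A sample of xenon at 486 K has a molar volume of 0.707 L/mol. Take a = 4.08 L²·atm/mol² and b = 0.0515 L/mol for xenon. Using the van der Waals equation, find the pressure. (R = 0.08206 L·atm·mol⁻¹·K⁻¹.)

P = RT/(V_m − b) − a/V_m²
RT/(V_m − b) = (0.08206)(486)/(0.707 − 0.0515) = 39.881/0.65550 = 60.841 atm
a/V_m² = 4.08/(0.707)² = 8.1625 atm
P = 60.841 − 8.1625 = 52.68 atm

P ≈ 52.68 atm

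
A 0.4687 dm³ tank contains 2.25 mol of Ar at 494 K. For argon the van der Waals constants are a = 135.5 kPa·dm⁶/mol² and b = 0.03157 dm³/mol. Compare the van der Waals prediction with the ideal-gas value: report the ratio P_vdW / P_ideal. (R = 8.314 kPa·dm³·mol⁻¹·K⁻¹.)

Ideal: P_ideal = nRT/V = (2.25)(8.314)(494)/0.4687 = 19716.3 kPa
vdW: P = nRT/(V − nb) − a n²/V² = 9241.01/0.397668 − 685.969/0.219680 = 23238.0 − 3122.58 = 20115.4 kPa
Ratio = 20115.4/19716.3 = 1.020

P_vdW / P_ideal ≈ 1.020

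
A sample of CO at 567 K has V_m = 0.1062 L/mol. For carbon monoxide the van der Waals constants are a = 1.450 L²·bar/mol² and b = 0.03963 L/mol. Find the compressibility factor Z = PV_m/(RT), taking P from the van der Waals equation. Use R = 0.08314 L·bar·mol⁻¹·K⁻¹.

P = RT/(V_m − b) − a/V_m² = (0.08314)(567)/(0.1062 − 0.03963) − 1.450/(0.1062)²
  = 47.140/0.066570 − 128.56 = 708.13 − 128.56 = 579.57 bar
Z = PV_m/(RT) = (579.57)(0.1062)/((0.08314)(567)) = 61.550/47.140 = 1.306

Z ≈ 1.306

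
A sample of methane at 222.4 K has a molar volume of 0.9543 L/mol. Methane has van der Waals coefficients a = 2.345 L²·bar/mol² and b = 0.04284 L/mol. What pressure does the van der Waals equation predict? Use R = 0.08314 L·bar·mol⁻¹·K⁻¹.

P ≈ 17.71 bar

P = RT/(V_m − b) − a/V_m²
RT/(V_m − b) = (0.08314)(222.4)/(0.9543 − 0.04284) = 18.490/0.91146 = 20.286 bar
a/V_m² = 2.345/(0.9543)² = 2.5750 bar
P = 20.286 − 2.5750 = 17.71 bar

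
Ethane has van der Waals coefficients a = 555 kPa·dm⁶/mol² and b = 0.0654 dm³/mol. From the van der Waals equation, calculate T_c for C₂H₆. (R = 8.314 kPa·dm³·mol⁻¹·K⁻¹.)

For a van der Waals gas, T_c = 8a/(27Rb).
T_c = 8×555/(27×8.314×0.0654) = 4440.0/14.681 = 302.4 K

T_c ≈ 302.4 K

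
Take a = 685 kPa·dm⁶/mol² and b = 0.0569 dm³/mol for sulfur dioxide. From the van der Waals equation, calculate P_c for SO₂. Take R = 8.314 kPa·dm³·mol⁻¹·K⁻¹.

For a van der Waals gas, P_c = a/(27b²).
P_c = 685/(27×(0.0569)²) = 685/0.087415 = 7836 kPa

P_c ≈ 7836 kPa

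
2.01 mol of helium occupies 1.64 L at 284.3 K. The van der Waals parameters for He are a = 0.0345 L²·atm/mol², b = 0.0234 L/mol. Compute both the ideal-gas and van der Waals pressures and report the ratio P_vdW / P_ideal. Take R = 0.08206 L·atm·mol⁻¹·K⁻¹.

Ideal: P_ideal = nRT/V = (2.01)(0.08206)(284.3)/1.64 = 28.5931 atm
vdW: P = nRT/(V − nb) − a n²/V² = 46.8926/1.59297 − 0.139383/2.68960 = 29.4372 − 0.0518229 = 29.3854 atm
Ratio = 29.3854/28.5931 = 1.028

P_vdW / P_ideal ≈ 1.028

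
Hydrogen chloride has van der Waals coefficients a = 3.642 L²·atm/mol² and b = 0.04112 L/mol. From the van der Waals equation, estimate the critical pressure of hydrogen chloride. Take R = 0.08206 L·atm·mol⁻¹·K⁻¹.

For a van der Waals gas, P_c = a/(27b²).
P_c = 3.642/(27×(0.04112)²) = 3.642/0.045653 = 79.78 atm

P_c ≈ 79.78 atm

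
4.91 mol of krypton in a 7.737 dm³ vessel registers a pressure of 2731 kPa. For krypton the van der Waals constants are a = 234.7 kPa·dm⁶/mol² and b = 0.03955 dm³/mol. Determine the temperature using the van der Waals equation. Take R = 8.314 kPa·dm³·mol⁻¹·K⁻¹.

T ≈ 522.1 K

T = (P + a n²/V²)(V − nb)/(nR)
P + a n²/V² = 2731 + (234.7)(4.91)²/(7.737)² = 2825.5 kPa
V − nb = 7.737 − (4.91)(0.03955) = 7.5428 dm³
T = (2825.5)(7.5428)/((4.91)(8.314)) = 522.1 K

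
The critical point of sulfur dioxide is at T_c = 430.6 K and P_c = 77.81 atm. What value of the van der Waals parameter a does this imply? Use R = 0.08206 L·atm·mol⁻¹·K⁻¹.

a ≈ 6.770 L²·atm/mol²

From T_c = 8a/(27Rb) and P_c = a/(27b²): a = 27 R² T_c²/(64 P_c).
a = 27×(0.08206)²×(430.6)²/(64×77.81) = 33711/4979.8 = 6.770 L²·atm/mol²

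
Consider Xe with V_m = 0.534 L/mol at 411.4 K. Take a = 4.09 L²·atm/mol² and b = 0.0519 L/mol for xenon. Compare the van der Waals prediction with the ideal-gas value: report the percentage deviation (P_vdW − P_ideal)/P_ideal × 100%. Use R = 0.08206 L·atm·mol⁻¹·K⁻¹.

Ideal: P_ideal = RT/V_m = (0.08206)(411.4)/0.534 = 63.2200 atm
vdW: P = RT/(V_m − b) − a/V_m² = 33.7595/0.482100 − 4.09/0.285156 = 70.0259 − 14.3430 = 55.6829 atm
% deviation = (55.6829 − 63.2200)/63.2200 × 100% = -11.92%

-11.92 %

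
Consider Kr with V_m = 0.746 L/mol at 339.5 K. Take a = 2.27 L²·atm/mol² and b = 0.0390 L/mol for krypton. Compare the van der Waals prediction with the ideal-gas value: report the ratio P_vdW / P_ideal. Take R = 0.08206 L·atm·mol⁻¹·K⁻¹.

P_vdW / P_ideal ≈ 0.9459

Ideal: P_ideal = RT/V_m = (0.08206)(339.5)/0.746 = 37.3450 atm
vdW: P = RT/(V_m − b) − a/V_m² = 27.8594/0.707000 − 2.27/0.556516 = 39.4051 − 4.07895 = 35.3262 atm
Ratio = 35.3262/37.3450 = 0.9459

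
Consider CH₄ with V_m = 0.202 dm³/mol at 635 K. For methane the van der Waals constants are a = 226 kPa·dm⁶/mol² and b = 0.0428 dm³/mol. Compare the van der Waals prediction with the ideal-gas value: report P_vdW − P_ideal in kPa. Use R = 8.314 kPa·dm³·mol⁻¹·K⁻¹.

ΔP ≈ 1488 kPa

Ideal: P_ideal = RT/V_m = (8.314)(635)/0.202 = 26135.6 kPa
vdW: P = RT/(V_m − b) − a/V_m² = 5279.39/0.159200 − 226/0.0408040 = 33162.0 − 5538.67 = 27623.3 kPa
ΔP = 27623.3 − 26135.6 = 1488 kPa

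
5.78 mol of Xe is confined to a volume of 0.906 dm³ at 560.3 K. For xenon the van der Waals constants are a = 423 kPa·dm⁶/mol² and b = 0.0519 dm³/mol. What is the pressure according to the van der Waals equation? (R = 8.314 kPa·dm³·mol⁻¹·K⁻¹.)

P ≈ 27213 kPa

P = nRT/(V − nb) − a n²/V²
nRT/(V − nb) = (5.78)(8.314)(560.3)/(0.906 − 5.78×0.0519) = 26925/0.60602 = 44429 kPa
a n²/V² = (423)(5.78)²/(0.906)² = 17216 kPa
P = 44429 − 17216 = 27213 kPa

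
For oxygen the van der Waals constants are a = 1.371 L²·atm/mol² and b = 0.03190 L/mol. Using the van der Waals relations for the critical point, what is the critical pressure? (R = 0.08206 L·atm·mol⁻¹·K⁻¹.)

For a van der Waals gas, P_c = a/(27b²).
P_c = 1.371/(27×(0.03190)²) = 1.371/0.027475 = 49.90 atm

P_c ≈ 49.90 atm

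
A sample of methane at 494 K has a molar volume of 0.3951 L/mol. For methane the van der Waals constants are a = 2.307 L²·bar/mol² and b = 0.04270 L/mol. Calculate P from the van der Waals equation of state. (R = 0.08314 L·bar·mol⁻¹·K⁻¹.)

P = RT/(V_m − b) − a/V_m²
RT/(V_m − b) = (0.08314)(494)/(0.3951 − 0.04270) = 41.071/0.35240 = 116.55 bar
a/V_m² = 2.307/(0.3951)² = 14.779 bar
P = 116.55 − 14.779 = 101.8 bar

P ≈ 101.8 bar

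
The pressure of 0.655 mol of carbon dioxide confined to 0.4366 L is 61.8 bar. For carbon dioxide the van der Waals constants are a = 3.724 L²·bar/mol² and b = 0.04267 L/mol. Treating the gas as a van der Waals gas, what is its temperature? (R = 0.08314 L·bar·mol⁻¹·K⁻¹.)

T ≈ 526.7 K

T = (P + a n²/V²)(V − nb)/(nR)
P + a n²/V² = 61.8 + (3.724)(0.655)²/(0.4366)² = 70.182 bar
V − nb = 0.4366 − (0.655)(0.04267) = 0.40865 L
T = (70.182)(0.40865)/((0.655)(0.08314)) = 526.7 K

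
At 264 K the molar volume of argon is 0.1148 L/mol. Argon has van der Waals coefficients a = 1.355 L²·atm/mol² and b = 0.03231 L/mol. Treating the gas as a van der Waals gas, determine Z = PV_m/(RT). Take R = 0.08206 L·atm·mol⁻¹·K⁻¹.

P = RT/(V_m − b) − a/V_m² = (0.08206)(264)/(0.1148 − 0.03231) − 1.355/(0.1148)²
  = 21.664/0.082490 − 102.81 = 262.63 − 102.81 = 159.82 atm
Z = PV_m/(RT) = (159.82)(0.1148)/((0.08206)(264)) = 18.347/21.664 = 0.8469

Z ≈ 0.8469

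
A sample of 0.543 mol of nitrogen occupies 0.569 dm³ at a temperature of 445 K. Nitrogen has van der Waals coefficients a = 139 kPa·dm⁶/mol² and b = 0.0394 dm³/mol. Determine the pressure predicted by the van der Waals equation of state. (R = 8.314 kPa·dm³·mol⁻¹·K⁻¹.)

P = nRT/(V − nb) − a n²/V²
nRT/(V − nb) = (0.543)(8.314)(445)/(0.569 − 0.543×0.0394) = 2009.0/0.54761 = 3668.7 kPa
a n²/V² = (139)(0.543)²/(0.569)² = 126.59 kPa
P = 3668.7 − 126.59 = 3542 kPa

P ≈ 3542 kPa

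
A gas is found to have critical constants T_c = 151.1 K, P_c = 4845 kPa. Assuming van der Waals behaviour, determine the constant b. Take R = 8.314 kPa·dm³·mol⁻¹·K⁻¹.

From T_c = 8a/(27Rb) and P_c = a/(27b²): b = R T_c/(8 P_c).
b = (8.314)(151.1)/(8×4845) = 1256.2/38760 = 0.03241 dm³/mol

b ≈ 0.03241 dm³/mol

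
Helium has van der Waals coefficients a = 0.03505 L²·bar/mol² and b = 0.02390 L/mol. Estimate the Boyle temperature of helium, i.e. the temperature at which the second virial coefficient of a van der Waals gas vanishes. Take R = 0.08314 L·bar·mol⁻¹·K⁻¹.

T_B ≈ 17.64 K

For a van der Waals gas the second virial coefficient B₂ = b − a/(RT) vanishes at T_B = a/(Rb).
T_B = 0.03505/(0.08314×0.02390) = 0.03505/0.0019870 = 17.64 K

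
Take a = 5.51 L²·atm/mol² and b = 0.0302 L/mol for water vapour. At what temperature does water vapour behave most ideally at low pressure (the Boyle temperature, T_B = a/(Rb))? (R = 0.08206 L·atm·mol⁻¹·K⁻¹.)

T_B ≈ 2223 K

For a van der Waals gas the second virial coefficient B₂ = b − a/(RT) vanishes at T_B = a/(Rb).
T_B = 5.51/(0.08206×0.0302) = 5.51/0.0024782 = 2223 K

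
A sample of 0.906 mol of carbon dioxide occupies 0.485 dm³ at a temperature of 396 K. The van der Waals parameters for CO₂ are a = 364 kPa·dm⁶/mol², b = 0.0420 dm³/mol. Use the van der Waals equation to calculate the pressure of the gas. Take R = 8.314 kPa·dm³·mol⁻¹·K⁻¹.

P ≈ 5404 kPa

P = nRT/(V − nb) − a n²/V²
nRT/(V − nb) = (0.906)(8.314)(396)/(0.485 − 0.906×0.0420) = 2982.9/0.44695 = 6673.9 kPa
a n²/V² = (364)(0.906)²/(0.485)² = 1270.2 kPa
P = 6673.9 − 1270.2 = 5404 kPa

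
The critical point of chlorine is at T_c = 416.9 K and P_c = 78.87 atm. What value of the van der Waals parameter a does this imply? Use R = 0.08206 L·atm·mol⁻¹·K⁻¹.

From T_c = 8a/(27Rb) and P_c = a/(27b²): a = 27 R² T_c²/(64 P_c).
a = 27×(0.08206)²×(416.9)²/(64×78.87) = 31600/5047.7 = 6.260 L²·atm/mol²

a ≈ 6.260 L²·atm/mol²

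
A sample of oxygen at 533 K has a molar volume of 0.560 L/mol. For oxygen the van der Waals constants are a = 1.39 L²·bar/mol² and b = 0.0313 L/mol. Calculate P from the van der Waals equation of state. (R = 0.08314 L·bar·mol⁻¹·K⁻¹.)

P = RT/(V_m − b) − a/V_m²
RT/(V_m − b) = (0.08314)(533)/(0.560 − 0.0313) = 44.314/0.52870 = 83.817 bar
a/V_m² = 1.39/(0.560)² = 4.4324 bar
P = 83.817 − 4.4324 = 79.38 bar

P ≈ 79.38 bar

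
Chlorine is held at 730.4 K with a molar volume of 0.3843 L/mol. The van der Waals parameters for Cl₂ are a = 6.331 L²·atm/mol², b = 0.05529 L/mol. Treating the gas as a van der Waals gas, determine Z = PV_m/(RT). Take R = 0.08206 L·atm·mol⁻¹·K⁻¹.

Z ≈ 0.8932

P = RT/(V_m − b) − a/V_m² = (0.08206)(730.4)/(0.3843 − 0.05529) − 6.331/(0.3843)²
  = 59.937/0.32901 − 42.868 = 182.17 − 42.868 = 139.30 atm
Z = PV_m/(RT) = (139.30)(0.3843)/((0.08206)(730.4)) = 53.533/59.937 = 0.8932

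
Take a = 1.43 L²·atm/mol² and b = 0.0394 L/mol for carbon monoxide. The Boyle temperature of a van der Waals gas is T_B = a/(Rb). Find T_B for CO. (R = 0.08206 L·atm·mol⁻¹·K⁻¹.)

T_B ≈ 442.3 K

For a van der Waals gas the second virial coefficient B₂ = b − a/(RT) vanishes at T_B = a/(Rb).
T_B = 1.43/(0.08206×0.0394) = 1.43/0.0032332 = 442.3 K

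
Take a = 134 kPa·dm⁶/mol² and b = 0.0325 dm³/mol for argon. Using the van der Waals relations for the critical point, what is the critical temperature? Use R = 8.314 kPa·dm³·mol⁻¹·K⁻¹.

T_c ≈ 146.9 K

For a van der Waals gas, T_c = 8a/(27Rb).
T_c = 8×134/(27×8.314×0.0325) = 1072.0/7.2955 = 146.9 K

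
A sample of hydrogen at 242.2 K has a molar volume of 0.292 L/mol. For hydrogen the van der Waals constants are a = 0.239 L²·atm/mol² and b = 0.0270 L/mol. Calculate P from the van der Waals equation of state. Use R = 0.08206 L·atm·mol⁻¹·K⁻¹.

P = RT/(V_m − b) − a/V_m²
RT/(V_m − b) = (0.08206)(242.2)/(0.292 − 0.0270) = 19.875/0.26500 = 75.000 atm
a/V_m² = 0.239/(0.292)² = 2.8031 atm
P = 75.000 − 2.8031 = 72.20 atm

P ≈ 72.20 atm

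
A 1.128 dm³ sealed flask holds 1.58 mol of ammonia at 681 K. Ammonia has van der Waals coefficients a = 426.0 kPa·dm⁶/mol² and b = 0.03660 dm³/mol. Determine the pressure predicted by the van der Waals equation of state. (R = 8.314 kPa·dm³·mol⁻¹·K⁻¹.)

P = nRT/(V − nb) − a n²/V²
nRT/(V − nb) = (1.58)(8.314)(681)/(1.128 − 1.58×0.03660) = 8945.7/1.0702 = 8358.9 kPa
a n²/V² = (426.0)(1.58)²/(1.128)² = 835.81 kPa
P = 8358.9 − 835.81 = 7523 kPa

P ≈ 7523 kPa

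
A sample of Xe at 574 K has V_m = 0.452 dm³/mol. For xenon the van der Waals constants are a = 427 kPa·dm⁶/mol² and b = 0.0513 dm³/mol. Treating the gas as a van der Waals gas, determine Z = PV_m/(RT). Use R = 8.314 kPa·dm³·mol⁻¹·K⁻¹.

Z ≈ 0.9301

P = RT/(V_m − b) − a/V_m² = (8.314)(574)/(0.452 − 0.0513) − 427/(0.452)²
  = 4772.2/0.40070 − 2090.0 = 11910 − 2090.0 = 9820 kPa
Z = PV_m/(RT) = (9820)(0.452)/((8.314)(574)) = 4438.6/4772.2 = 0.9301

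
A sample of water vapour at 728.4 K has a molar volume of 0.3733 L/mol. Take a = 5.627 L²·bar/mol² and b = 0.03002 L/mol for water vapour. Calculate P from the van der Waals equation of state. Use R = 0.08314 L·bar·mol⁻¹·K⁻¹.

P ≈ 136.0 bar

P = RT/(V_m − b) − a/V_m²
RT/(V_m − b) = (0.08314)(728.4)/(0.3733 − 0.03002) = 60.559/0.34328 = 176.41 bar
a/V_m² = 5.627/(0.3733)² = 40.379 bar
P = 176.41 − 40.379 = 136.0 bar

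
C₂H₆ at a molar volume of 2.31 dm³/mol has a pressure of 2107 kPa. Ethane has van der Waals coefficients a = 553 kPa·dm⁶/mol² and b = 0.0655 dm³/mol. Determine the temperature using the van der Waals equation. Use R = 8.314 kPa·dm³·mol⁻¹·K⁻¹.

T = (P + a/V_m²)(V_m − b)/R
P + a/V_m² = 2107 + 553/(2.31)² = 2210.6 kPa
V_m − b = 2.31 − 0.0655 = 2.2445 dm³/mol
T = (2210.6)(2.2445)/8.314 = 596.8 K

T ≈ 596.8 K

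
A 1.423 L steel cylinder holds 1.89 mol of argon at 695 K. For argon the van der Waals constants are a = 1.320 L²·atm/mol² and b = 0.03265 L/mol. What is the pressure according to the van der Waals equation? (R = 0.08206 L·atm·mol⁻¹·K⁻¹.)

P ≈ 76.85 atm

P = nRT/(V − nb) − a n²/V²
nRT/(V − nb) = (1.89)(0.08206)(695)/(1.423 − 1.89×0.03265) = 107.79/1.3613 = 79.182 atm
a n²/V² = (1.320)(1.89)²/(1.423)² = 2.3286 atm
P = 79.182 − 2.3286 = 76.85 atm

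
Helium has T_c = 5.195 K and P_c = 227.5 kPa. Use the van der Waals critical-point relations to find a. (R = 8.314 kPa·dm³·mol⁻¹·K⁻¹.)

From T_c = 8a/(27Rb) and P_c = a/(27b²): a = 27 R² T_c²/(64 P_c).
a = 27×(8.314)²×(5.195)²/(64×227.5) = 50368/14560 = 3.459 kPa·dm⁶/mol²

a ≈ 3.459 kPa·dm⁶/mol²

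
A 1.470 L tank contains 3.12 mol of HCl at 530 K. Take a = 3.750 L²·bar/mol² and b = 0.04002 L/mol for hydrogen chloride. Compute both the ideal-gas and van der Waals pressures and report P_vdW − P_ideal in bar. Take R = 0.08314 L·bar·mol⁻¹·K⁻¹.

ΔP ≈ -8.21 bar

Ideal: P_ideal = nRT/V = (3.12)(0.08314)(530)/1.470 = 93.5240 bar
vdW: P = nRT/(V − nb) − a n²/V² = 137.480/1.34514 − 36.5040/2.16090 = 102.205 − 16.8930 = 85.312 bar
ΔP = 85.312 − 93.5240 = -8.21 bar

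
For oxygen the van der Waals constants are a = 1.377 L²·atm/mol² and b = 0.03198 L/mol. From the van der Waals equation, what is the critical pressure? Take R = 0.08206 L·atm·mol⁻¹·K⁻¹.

P_c ≈ 49.87 atm

For a van der Waals gas, P_c = a/(27b²).
P_c = 1.377/(27×(0.03198)²) = 1.377/0.027613 = 49.87 atm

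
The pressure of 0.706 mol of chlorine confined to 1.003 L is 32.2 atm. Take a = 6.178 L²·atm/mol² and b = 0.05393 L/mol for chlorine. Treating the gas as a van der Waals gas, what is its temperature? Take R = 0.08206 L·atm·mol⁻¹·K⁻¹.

T = (P + a n²/V²)(V − nb)/(nR)
P + a n²/V² = 32.2 + (6.178)(0.706)²/(1.003)² = 35.261 atm
V − nb = 1.003 − (0.706)(0.05393) = 0.96493 L
T = (35.261)(0.96493)/((0.706)(0.08206)) = 587.3 K

T ≈ 587.3 K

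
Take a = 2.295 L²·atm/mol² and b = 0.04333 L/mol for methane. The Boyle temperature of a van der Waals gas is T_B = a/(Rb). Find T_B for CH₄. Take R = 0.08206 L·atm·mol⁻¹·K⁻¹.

For a van der Waals gas the second virial coefficient B₂ = b − a/(RT) vanishes at T_B = a/(Rb).
T_B = 2.295/(0.08206×0.04333) = 2.295/0.0035557 = 645.4 K

T_B ≈ 645.4 K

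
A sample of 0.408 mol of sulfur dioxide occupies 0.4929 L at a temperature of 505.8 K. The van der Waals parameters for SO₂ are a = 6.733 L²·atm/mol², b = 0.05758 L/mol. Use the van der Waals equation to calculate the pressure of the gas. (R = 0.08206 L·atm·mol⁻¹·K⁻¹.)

P ≈ 31.46 atm

P = nRT/(V − nb) − a n²/V²
nRT/(V − nb) = (0.408)(0.08206)(505.8)/(0.4929 − 0.408×0.05758) = 16.934/0.46941 = 36.075 atm
a n²/V² = (6.733)(0.408)²/(0.4929)² = 4.6133 atm
P = 36.075 − 4.6133 = 31.46 atm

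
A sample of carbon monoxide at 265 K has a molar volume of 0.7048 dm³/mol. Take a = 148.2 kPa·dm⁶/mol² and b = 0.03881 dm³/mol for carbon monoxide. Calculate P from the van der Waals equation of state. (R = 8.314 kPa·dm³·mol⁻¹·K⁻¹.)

P = RT/(V_m − b) − a/V_m²
RT/(V_m − b) = (8.314)(265)/(0.7048 − 0.03881) = 2203.2/0.66599 = 3308.2 kPa
a/V_m² = 148.2/(0.7048)² = 298.34 kPa
P = 3308.2 − 298.34 = 3010 kPa

P ≈ 3010 kPa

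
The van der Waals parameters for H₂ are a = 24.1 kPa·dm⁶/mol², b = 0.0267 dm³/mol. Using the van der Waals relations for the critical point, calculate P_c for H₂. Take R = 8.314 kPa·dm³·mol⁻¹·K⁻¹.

For a van der Waals gas, P_c = a/(27b²).
P_c = 24.1/(27×(0.0267)²) = 24.1/0.019248 = 1252 kPa

P_c ≈ 1252 kPa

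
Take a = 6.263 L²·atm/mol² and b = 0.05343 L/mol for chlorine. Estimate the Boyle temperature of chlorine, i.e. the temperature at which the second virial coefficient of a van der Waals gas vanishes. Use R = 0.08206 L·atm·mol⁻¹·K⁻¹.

For a van der Waals gas the second virial coefficient B₂ = b − a/(RT) vanishes at T_B = a/(Rb).
T_B = 6.263/(0.08206×0.05343) = 6.263/0.0043845 = 1428 K

T_B ≈ 1428 K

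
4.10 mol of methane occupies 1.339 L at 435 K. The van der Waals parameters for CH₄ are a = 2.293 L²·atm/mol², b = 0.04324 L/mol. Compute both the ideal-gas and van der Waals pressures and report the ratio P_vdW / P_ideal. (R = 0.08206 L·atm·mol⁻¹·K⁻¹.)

P_vdW / P_ideal ≈ 0.9559

Ideal: P_ideal = nRT/V = (4.10)(0.08206)(435)/1.339 = 109.301 atm
vdW: P = nRT/(V − nb) − a n²/V² = 146.354/1.16172 − 38.5453/1.79292 = 125.980 − 21.4986 = 104.481 atm
Ratio = 104.481/109.301 = 0.9559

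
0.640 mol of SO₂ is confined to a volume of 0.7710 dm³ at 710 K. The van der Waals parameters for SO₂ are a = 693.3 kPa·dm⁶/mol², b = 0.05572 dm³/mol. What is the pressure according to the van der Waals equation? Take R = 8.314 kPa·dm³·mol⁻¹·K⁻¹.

P ≈ 4660 kPa

P = nRT/(V − nb) − a n²/V²
nRT/(V − nb) = (0.640)(8.314)(710)/(0.7710 − 0.640×0.05572) = 3777.9/0.73534 = 5137.6 kPa
a n²/V² = (693.3)(0.640)²/(0.7710)² = 477.72 kPa
P = 5137.6 − 477.72 = 4660 kPa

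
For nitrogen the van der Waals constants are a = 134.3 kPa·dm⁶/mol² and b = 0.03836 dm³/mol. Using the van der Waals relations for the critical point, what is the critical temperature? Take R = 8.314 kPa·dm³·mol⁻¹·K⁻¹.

T_c ≈ 124.8 K

For a van der Waals gas, T_c = 8a/(27Rb).
T_c = 8×134.3/(27×8.314×0.03836) = 1074.4/8.6110 = 124.8 K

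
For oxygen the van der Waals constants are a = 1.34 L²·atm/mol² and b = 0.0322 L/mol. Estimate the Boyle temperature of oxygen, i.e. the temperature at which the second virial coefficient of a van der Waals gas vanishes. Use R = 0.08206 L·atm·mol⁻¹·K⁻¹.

For a van der Waals gas the second virial coefficient B₂ = b − a/(RT) vanishes at T_B = a/(Rb).
T_B = 1.34/(0.08206×0.0322) = 1.34/0.0026423 = 507.1 K

T_B ≈ 507.1 K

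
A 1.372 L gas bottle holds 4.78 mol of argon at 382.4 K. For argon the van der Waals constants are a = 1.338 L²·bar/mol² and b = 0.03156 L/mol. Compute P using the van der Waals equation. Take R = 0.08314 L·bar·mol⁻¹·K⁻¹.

P ≈ 108.2 bar

P = nRT/(V − nb) − a n²/V²
nRT/(V − nb) = (4.78)(0.08314)(382.4)/(1.372 − 4.78×0.03156) = 151.97/1.2211 = 124.45 bar
a n²/V² = (1.338)(4.78)²/(1.372)² = 16.241 bar
P = 124.45 − 16.241 = 108.2 bar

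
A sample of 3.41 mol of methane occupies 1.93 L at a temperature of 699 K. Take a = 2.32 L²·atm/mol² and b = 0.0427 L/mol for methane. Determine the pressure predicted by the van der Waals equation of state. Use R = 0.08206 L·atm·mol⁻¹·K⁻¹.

P = nRT/(V − nb) − a n²/V²
nRT/(V − nb) = (3.41)(0.08206)(699)/(1.93 − 3.41×0.0427) = 195.60/1.7844 = 109.62 atm
a n²/V² = (2.32)(3.41)²/(1.93)² = 7.2424 atm
P = 109.62 − 7.2424 = 102.4 atm

P ≈ 102.4 atm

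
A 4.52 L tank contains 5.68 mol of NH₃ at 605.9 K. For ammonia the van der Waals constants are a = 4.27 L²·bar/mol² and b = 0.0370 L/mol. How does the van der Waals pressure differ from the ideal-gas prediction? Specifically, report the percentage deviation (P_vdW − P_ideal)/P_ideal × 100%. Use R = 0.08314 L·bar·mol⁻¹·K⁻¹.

Ideal: P_ideal = nRT/V = (5.68)(0.08314)(605.9)/4.52 = 63.3025 bar
vdW: P = nRT/(V − nb) − a n²/V² = 286.127/4.30984 − 137.760/20.4304 = 66.3892 − 6.74289 = 59.6463 bar
% deviation = (59.6463 − 63.3025)/63.3025 × 100% = -5.78%

-5.78 %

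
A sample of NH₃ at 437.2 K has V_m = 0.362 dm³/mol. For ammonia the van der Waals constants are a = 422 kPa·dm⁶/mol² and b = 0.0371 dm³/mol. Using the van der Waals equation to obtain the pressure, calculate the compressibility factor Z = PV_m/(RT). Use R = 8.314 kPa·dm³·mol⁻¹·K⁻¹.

P = RT/(V_m − b) − a/V_m² = (8.314)(437.2)/(0.362 − 0.0371) − 422/(0.362)²
  = 3634.9/0.32490 − 3220.3 = 11188 − 3220.3 = 7968 kPa
Z = PV_m/(RT) = (7968)(0.362)/((8.314)(437.2)) = 2884.4/3634.9 = 0.7935

Z ≈ 0.7935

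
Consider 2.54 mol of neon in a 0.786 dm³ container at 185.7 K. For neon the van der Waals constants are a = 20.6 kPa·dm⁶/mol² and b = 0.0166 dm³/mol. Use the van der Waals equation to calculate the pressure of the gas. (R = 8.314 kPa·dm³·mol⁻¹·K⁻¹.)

P ≈ 5057 kPa

P = nRT/(V − nb) − a n²/V²
nRT/(V − nb) = (2.54)(8.314)(185.7)/(0.786 − 2.54×0.0166) = 3921.5/0.74384 = 5272.0 kPa
a n²/V² = (20.6)(2.54)²/(0.786)² = 215.12 kPa
P = 5272.0 − 215.12 = 5057 kPa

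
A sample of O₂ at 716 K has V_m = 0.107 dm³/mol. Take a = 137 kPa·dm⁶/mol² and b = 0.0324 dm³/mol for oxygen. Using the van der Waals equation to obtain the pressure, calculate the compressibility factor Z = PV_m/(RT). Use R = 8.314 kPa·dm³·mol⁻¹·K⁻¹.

P = RT/(V_m − b) − a/V_m² = (8.314)(716)/(0.107 − 0.0324) − 137/(0.107)²
  = 5952.8/0.074600 − 11966 = 79796 − 11966 = 67830 kPa
Z = PV_m/(RT) = (67830)(0.107)/((8.314)(716)) = 7257.8/5952.8 = 1.219

Z ≈ 1.219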